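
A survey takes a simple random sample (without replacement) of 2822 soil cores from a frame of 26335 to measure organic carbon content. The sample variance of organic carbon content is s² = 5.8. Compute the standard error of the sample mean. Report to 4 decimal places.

Under SRS without replacement, Var(ȳ) = (1 − f)·s²/n with f = n/N = 2822/26335 = 0.10715777.
Var(ȳ) = (1 − 0.10715777)·5.8/2822 = 0.89284223·0.0020552799 = 0.0018350407.
SE(ȳ) = √(0.0018350407) = 0.0428.

0.0428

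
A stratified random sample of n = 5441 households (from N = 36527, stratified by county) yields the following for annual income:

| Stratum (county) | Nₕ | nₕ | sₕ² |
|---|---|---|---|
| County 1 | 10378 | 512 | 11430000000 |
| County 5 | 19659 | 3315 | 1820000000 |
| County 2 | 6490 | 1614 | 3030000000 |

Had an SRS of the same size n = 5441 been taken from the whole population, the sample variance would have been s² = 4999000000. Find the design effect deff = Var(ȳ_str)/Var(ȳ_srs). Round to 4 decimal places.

Var(ȳ_str) = Σ Wₕ²(1−fₕ)sₕ²/nₕ with Wₕ = Nₕ/36527:
  County 1: (10378/36527)²·(1−512/10378)·11430000000/512 = 1.7131802 × 10^6
  County 5: (19659/36527)²·(1−3315/19659)·1820000000/3315 = 132214.66
  County 2: (6490/36527)²·(1−1614/6490)·3030000000/1614 = 44526.595
  → Var(ȳ_str) = 1.8899215 × 10^6.
Var(ȳ_srs) = (1 − 5441/36527)·4999000000/5441 = 781907.27.
deff = (1.8899215 × 10^6) / 781907.27 = 2.4171.

2.4171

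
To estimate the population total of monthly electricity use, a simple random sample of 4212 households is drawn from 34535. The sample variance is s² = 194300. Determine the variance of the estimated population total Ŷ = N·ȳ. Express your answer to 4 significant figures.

4.831 × 10^10

Var(Ŷ) = N²·Var(ȳ) = N²·(1 − n/N)·s²/n.
f = 4212/34535 = 0.12196323; Var(ȳ) = 0.87803677·194300/4212 = 40.503928.
Var(Ŷ) = 34535² · 40.503928 = 4.8307667 × 10^10.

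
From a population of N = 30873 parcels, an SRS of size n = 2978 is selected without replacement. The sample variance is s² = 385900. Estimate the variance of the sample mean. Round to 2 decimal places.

Under SRS without replacement, Var(ȳ) = (1 − f)·s²/n with f = n/N = 2978/30873 = 0.09645969.
Var(ȳ) = (1 − 0.09645969)·385900/2978 = 0.90354031·129.58361 = 117.08402.

117.08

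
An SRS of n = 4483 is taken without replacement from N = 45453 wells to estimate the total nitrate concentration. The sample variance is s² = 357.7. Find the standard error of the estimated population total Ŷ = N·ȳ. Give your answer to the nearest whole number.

12190

Var(Ŷ) = N²·Var(ȳ) = N²·(1 − n/N)·s²/n.
f = 4483/45453 = 0.09862935; Var(ȳ) = 0.90137065·357.7/4483 = 0.071920651.
Var(Ŷ) = 45453² · 0.071920651 = 1.4858628 × 10^8.
SE(Ŷ) = √(1.4858628 × 10^8) = 12190.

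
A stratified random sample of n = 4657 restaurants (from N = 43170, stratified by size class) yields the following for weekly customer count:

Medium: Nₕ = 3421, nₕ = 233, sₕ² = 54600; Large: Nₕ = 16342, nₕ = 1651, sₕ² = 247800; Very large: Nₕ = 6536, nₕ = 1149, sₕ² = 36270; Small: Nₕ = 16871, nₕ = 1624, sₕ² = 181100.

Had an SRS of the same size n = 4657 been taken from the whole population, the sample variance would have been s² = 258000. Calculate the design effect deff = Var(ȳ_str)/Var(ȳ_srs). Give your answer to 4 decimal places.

Var(ȳ_str) = Σ Wₕ²(1−fₕ)sₕ²/nₕ with Wₕ = Nₕ/43170:
  Medium: (3421/43170)²·(1−233/3421)·54600/233 = 1.3713364
  Large: (16342/43170)²·(1−1651/16342)·247800/1651 = 19.335112
  Very large: (6536/43170)²·(1−1149/6536)·36270/1149 = 0.59637915
  Small: (16871/43170)²·(1−1624/16871)·181100/1624 = 15.391947
  → Var(ȳ_str) = 36.694775.
Var(ȳ_srs) = (1 − 4657/43170)·258000/4657 = 49.4241.
deff = 36.694775 / 49.4241 = 0.7424.

0.7424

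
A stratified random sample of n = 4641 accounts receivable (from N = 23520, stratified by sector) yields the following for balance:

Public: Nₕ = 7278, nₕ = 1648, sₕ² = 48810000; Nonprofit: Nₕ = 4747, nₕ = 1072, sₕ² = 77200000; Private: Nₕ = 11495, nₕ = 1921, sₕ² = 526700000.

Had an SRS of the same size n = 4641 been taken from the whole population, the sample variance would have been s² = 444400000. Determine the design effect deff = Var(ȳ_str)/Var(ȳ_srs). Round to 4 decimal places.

0.7678

Var(ȳ_str) = Σ Wₕ²(1−fₕ)sₕ²/nₕ with Wₕ = Nₕ/23520:
  Public: (7278/23520)²·(1−1648/7278)·48810000/1648 = 2193.8019
  Nonprofit: (4747/23520)²·(1−1072/4747)·77200000/1072 = 2271.0383
  Private: (11495/23520)²·(1−1921/11495)·526700000/1921 = 54546.102
  → Var(ȳ_str) = 59010.942.
Var(ȳ_srs) = (1 − 4641/23520)·444400000/4641 = 76860.667.
deff = 59010.942 / 76860.667 = 0.7678.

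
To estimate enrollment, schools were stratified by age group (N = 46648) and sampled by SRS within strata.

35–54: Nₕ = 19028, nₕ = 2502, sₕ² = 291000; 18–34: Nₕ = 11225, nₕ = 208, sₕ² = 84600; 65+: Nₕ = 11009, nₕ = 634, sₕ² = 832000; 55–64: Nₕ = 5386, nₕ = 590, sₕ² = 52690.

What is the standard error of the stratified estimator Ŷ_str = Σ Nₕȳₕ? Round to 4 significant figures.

Var(Ŷ_str) = Σₕ Nₕ²(1 − fₕ)sₕ²/nₕ.
35–54: 19028²·(1 − 2502/19028)·291000/2502 = 3.6573504 × 10^10.
18–34: 11225²·(1 − 208/11225)·84600/208 = 5.0298696 × 10^10.
65+: 11009²·(1 − 634/11009)·832000/634 = 1.498891 × 10^11.
55–64: 5386²·(1 − 590/5386)·52690/590 = 2.3068625 × 10^9.
Sum = 2.3906816 × 10^11.
SE = √(2.3906816 × 10^11) = 488900.

488900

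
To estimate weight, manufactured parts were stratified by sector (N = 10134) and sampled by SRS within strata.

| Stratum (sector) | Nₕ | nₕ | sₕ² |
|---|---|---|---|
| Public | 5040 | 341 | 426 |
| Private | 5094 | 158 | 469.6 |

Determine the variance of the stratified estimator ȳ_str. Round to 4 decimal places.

Var(ȳ_str) = Σₕ Wₕ²(1 − fₕ)sₕ²/nₕ with Wₕ = Nₕ/N, N = 10134.
Public: Wₕ = 0.49733570; term = 0.49733570²·(1 − 0.06765873)·426/341 = 0.28809081.
Private: Wₕ = 0.50266430; term = 0.50266430²·(1 − 0.03101688)·469.6/158 = 0.72768478.
Sum = 1.0157756.

1.0158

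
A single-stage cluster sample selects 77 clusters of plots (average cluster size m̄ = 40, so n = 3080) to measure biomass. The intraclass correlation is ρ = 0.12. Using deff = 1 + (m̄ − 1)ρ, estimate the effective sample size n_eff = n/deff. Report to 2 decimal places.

542.25

deff = 1 + (40 − 1)·0.12 = 1 + 4.68 = 5.68.
n_eff = 3080 / 5.68 = 542.25.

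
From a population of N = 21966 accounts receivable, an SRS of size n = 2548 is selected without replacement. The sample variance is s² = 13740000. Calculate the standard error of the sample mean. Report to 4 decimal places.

69.0431

Under SRS without replacement, Var(ȳ) = (1 − f)·s²/n with f = n/N = 2548/21966 = 0.11599745.
Var(ȳ) = (1 − 0.11599745)·13740000/2548 = 0.88400255·5392.4647 = 4766.9525.
SE(ȳ) = √(4766.9525) = 69.0431.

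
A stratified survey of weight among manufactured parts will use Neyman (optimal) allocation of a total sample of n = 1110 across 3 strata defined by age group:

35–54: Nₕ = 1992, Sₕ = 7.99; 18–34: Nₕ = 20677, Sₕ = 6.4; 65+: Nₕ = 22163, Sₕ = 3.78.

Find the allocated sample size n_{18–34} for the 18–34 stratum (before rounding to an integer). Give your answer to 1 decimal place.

633.1

Neyman allocation: nₕ = n·NₕSₕ / Σⱼ NⱼSⱼ.
Σ NⱼSⱼ = 1992·7.99 + 20677·6.4 + 22163·3.78 = 232025.02.
n_{18–34} = 1110·20677·6.4 / 232025.02 = 633.1.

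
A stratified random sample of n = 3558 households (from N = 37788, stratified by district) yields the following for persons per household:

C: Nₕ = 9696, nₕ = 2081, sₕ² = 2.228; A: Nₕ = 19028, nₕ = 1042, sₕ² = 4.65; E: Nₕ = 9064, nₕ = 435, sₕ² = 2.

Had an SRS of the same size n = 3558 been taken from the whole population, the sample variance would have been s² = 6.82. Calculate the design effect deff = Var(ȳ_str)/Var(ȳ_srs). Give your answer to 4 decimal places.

Var(ȳ_str) = Σ Wₕ²(1−fₕ)sₕ²/nₕ with Wₕ = Nₕ/37788:
  C: (9696/37788)²·(1−2081/9696)·2.228/2081 = 5.536022 × 10^-5
  A: (19028/37788)²·(1−1042/19028)·4.65/1042 = 0.00106956
  E: (9064/37788)²·(1−435/9064)·2/435 = 2.5183338 × 10^-4
  → Var(ȳ_str) = 0.0013767536.
Var(ȳ_srs) = (1 − 3558/37788)·6.82/3558 = 0.0017363266.
deff = 0.0013767536 / 0.0017363266 = 0.7929.

0.7929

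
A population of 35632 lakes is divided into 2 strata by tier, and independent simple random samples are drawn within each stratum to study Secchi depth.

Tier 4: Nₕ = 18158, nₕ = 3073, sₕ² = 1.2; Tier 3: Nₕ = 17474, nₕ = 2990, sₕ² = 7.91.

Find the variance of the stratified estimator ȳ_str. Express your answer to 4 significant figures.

Var(ȳ_str) = Σₕ Wₕ²(1 − fₕ)sₕ²/nₕ with Wₕ = Nₕ/N, N = 35632.
Tier 4: Wₕ = 0.50959811; term = 0.50959811²·(1 − 0.16923670)·1.2/3073 = 8.4246451 × 10^-5.
Tier 3: Wₕ = 0.49040189; term = 0.49040189²·(1 − 0.17111137)·7.91/2990 = 5.2735825 × 10^-4.
Sum = 6.116047 × 10^-4.

6.116 × 10^-4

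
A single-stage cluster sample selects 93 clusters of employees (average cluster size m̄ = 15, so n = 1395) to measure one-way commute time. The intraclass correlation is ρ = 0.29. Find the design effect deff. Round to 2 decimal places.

deff = 1 + (15 − 1)·0.29 = 1 + 4.06 = 5.06.

5.06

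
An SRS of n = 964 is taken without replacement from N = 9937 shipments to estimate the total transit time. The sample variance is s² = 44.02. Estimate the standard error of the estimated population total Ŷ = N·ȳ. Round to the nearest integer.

Var(Ŷ) = N²·Var(ȳ) = N²·(1 − n/N)·s²/n.
f = 964/9937 = 0.09701117; Var(ȳ) = 0.90298883·44.02/964 = 0.041233992.
Var(Ŷ) = 9937² · 0.041233992 = 4.071608 × 10^6.
SE(Ŷ) = √(4.071608 × 10^6) = 2018.

2018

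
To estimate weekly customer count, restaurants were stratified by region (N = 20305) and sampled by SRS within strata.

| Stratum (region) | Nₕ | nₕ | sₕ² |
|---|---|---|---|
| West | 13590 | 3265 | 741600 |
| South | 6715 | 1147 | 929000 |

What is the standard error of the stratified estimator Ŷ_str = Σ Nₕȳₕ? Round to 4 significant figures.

Var(Ŷ_str) = Σₕ Nₕ²(1 − fₕ)sₕ²/nₕ.
West: 13590²·(1 − 3265/13590)·741600/3265 = 3.1871027 × 10^10.
South: 6715²·(1 − 1147/6715)·929000/1147 = 3.0282905 × 10^10.
Sum = 6.2153932 × 10^10.
SE = √(6.2153932 × 10^10) = 249300.

249300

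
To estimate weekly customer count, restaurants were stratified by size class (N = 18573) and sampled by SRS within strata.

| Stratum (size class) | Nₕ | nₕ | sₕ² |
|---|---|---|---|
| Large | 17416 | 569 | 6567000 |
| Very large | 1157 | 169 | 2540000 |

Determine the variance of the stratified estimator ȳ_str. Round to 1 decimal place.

Var(ȳ_str) = Σₕ Wₕ²(1 − fₕ)sₕ²/nₕ with Wₕ = Nₕ/N, N = 18573.
Large: Wₕ = 0.93770527; term = 0.93770527²·(1 − 0.03267111)·6567000/569 = 9816.612.
Very large: Wₕ = 0.06229473; term = 0.06229473²·(1 − 0.14606742)·2540000/169 = 49.805029.
Sum = 9866.417.

9866.4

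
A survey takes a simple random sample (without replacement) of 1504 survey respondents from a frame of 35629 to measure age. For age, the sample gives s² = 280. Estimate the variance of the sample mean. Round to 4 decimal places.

Under SRS without replacement, Var(ȳ) = (1 − f)·s²/n with f = n/N = 1504/35629 = 0.04221280.
Var(ȳ) = (1 − 0.04221280)·280/1504 = 0.95778720·0.18617021 = 0.17831145.

0.1783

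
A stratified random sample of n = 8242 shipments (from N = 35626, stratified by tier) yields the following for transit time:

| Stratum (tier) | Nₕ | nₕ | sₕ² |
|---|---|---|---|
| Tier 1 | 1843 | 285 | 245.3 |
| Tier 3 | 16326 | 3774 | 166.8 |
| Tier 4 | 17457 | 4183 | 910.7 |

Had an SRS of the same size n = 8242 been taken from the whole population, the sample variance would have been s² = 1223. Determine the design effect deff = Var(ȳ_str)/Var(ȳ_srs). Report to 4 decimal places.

Var(ȳ_str) = Σ Wₕ²(1−fₕ)sₕ²/nₕ with Wₕ = Nₕ/35626:
  Tier 1: (1843/35626)²·(1−285/1843)·245.3/285 = 0.0019472035
  Tier 3: (16326/35626)²·(1−3774/16326)·166.8/3774 = 0.0071359656
  Tier 4: (17457/35626)²·(1−4183/17457)·910.7/4183 = 0.039748868
  → Var(ȳ_str) = 0.048832037.
Var(ȳ_srs) = (1 − 8242/35626)·1223/8242 = 0.11405745.
deff = 0.048832037 / 0.11405745 = 0.4281.

0.4281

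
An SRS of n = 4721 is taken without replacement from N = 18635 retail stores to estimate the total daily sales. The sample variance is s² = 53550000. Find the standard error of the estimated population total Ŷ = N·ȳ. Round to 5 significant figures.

Var(Ŷ) = N²·Var(ȳ) = N²·(1 − n/N)·s²/n.
f = 4721/18635 = 0.25334049; Var(ȳ) = 0.74665951·53550000/4721 = 8469.3109.
Var(Ŷ) = 18635² · 8469.3109 = 2.9410802 × 10^12.
SE(Ŷ) = √(2.9410802 × 10^12) = 1.7150 × 10^6.

1.7150 × 10^6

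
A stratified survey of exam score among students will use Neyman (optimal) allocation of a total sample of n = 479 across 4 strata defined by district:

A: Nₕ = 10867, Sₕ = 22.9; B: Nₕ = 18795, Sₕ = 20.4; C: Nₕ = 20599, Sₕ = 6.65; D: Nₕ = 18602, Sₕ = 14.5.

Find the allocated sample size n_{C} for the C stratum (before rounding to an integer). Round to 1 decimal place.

Neyman allocation: nₕ = n·NₕSₕ / Σⱼ NⱼSⱼ.
Σ NⱼSⱼ = 10867·22.9 + 18795·20.4 + 20599·6.65 + 18602·14.5 = 1.0389847 × 10^6.
n_{C} = 479·20599·6.65 / (1.0389847 × 10^6) = 63.2.

63.2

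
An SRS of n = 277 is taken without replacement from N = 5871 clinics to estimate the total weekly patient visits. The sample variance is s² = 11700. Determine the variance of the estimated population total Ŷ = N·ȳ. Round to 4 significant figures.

1.387 × 10^9

Var(Ŷ) = N²·Var(ȳ) = N²·(1 − n/N)·s²/n.
f = 277/5871 = 0.04718106; Var(ȳ) = 0.95281894·11700/277 = 40.245421.
Var(Ŷ) = 5871² · 40.245421 = 1.387205 × 10^9.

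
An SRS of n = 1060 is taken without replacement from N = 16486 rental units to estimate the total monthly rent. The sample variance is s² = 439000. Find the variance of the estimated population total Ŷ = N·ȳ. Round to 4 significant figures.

1.053 × 10^11

Var(Ŷ) = N²·Var(ȳ) = N²·(1 − n/N)·s²/n.
f = 1060/16486 = 0.06429698; Var(ȳ) = 0.93570302·439000/1060 = 387.52229.
Var(Ŷ) = 16486² · 387.52229 = 1.0532398 × 10^11.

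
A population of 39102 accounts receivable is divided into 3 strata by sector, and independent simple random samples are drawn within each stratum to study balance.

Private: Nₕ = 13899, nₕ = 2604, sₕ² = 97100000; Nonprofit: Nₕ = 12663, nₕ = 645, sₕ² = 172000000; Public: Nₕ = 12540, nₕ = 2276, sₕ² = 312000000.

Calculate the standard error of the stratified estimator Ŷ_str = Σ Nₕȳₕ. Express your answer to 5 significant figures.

8.0050 × 10^6

Var(Ŷ_str) = Σₕ Nₕ²(1 − fₕ)sₕ²/nₕ.
Private: 13899²·(1 − 2604/13899)·97100000/2604 = 5.8539369 × 10^12.
Nonprofit: 12663²·(1 − 645/12663)·172000000/645 = 4.0582382 × 10^13.
Public: 12540²·(1 − 2276/12540)·312000000/2276 = 1.7643978 × 10^13.
Sum = 6.4080297 × 10^13.
SE = √(6.4080297 × 10^13) = 8.0050 × 10^6.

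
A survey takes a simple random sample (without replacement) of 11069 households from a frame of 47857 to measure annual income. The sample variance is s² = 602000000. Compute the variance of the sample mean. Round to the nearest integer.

Under SRS without replacement, Var(ȳ) = (1 − f)·s²/n with f = n/N = 11069/47857 = 0.23129323.
Var(ȳ) = (1 − 0.23129323)·602000000/11069 = 0.76870677·54386.123 = 41806.981.

41807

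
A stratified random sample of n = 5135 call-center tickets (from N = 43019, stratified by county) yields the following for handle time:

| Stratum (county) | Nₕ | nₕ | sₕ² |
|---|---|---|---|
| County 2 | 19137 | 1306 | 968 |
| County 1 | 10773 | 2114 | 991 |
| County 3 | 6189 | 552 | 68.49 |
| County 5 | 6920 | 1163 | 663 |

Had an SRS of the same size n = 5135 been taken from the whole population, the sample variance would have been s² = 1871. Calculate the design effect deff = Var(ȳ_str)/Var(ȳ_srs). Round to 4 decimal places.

0.5451

Var(ȳ_str) = Σ Wₕ²(1−fₕ)sₕ²/nₕ with Wₕ = Nₕ/43019:
  County 2: (19137/43019)²·(1−1306/19137)·968/1306 = 0.1366662
  County 1: (10773/43019)²·(1−2114/10773)·991/2114 = 0.023629387
  County 3: (6189/43019)²·(1−552/6189)·68.49/552 = 0.002339031
  County 5: (6920/43019)²·(1−1163/6920)·663/1163 = 0.012272005
  → Var(ȳ_str) = 0.17490662.
Var(ȳ_srs) = (1 − 5135/43019)·1871/5135 = 0.32086981.
deff = 0.17490662 / 0.32086981 = 0.5451.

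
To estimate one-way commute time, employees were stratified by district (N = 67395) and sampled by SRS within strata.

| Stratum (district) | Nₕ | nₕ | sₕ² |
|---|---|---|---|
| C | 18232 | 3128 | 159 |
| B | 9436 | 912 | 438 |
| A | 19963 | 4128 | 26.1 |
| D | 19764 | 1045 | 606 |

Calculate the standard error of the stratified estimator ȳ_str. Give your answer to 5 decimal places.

Var(ȳ_str) = Σₕ Wₕ²(1 − fₕ)sₕ²/nₕ with Wₕ = Nₕ/N, N = 67395.
C: Wₕ = 0.27052452; term = 0.27052452²·(1 − 0.17156648)·159/3128 = 0.0030817777.
B: Wₕ = 0.14001039; term = 0.14001039²·(1 − 0.09665112)·438/912 = 0.0085046274.
A: Wₕ = 0.29620892; term = 0.29620892²·(1 − 0.20678255)·26.1/4128 = 4.4003714 × 10^-4.
D: Wₕ = 0.29325618; term = 0.29325618²·(1 − 0.05287391)·606/1045 = 0.047234407.
Sum = 0.059260849.
SE = √(0.059260849) = 0.24344.

0.24344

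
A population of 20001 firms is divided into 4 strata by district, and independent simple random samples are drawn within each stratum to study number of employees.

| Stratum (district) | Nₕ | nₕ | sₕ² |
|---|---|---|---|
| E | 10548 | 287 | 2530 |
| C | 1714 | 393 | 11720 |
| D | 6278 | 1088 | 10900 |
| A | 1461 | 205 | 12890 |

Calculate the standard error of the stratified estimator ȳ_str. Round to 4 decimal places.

Var(ȳ_str) = Σₕ Wₕ²(1 − fₕ)sₕ²/nₕ with Wₕ = Nₕ/N, N = 20001.
E: Wₕ = 0.52737363; term = 0.52737363²·(1 − 0.02720895)·2530/287 = 2.3850364.
C: Wₕ = 0.08569572; term = 0.08569572²·(1 − 0.22928821)·11720/393 = 0.16878944.
D: Wₕ = 0.31388431; term = 0.31388431²·(1 − 0.17330360)·10900/1088 = 0.81598627.
A: Wₕ = 0.07304635; term = 0.07304635²·(1 − 0.14031485)·12890/205 = 0.28842672.
Sum = 3.6582388.
SE = √(3.6582388) = 1.9127.

1.9127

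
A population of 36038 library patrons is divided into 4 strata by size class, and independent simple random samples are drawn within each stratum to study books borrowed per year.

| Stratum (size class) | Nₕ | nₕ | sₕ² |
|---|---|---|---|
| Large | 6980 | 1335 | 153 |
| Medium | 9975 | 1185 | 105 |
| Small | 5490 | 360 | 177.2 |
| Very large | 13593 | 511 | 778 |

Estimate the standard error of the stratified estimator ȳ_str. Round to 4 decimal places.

0.4781

Var(ȳ_str) = Σₕ Wₕ²(1 − fₕ)sₕ²/nₕ with Wₕ = Nₕ/N, N = 36038.
Large: Wₕ = 0.19368444; term = 0.19368444²·(1 − 0.19126074)·153/1335 = 0.0034770279.
Medium: Wₕ = 0.27679116; term = 0.27679116²·(1 − 0.11879699)·105/1185 = 0.0059820683.
Small: Wₕ = 0.15233920; term = 0.15233920²·(1 − 0.06557377)·177.2/360 = 0.010674058.
Very large: Wₕ = 0.37718519; term = 0.37718519²·(1 − 0.03759288)·778/511 = 0.20846195.
Sum = 0.2285951.
SE = √(0.2285951) = 0.4781.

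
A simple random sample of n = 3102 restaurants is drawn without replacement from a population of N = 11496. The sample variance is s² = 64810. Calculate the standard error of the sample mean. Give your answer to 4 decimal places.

3.9058

Under SRS without replacement, Var(ȳ) = (1 − f)·s²/n with f = n/N = 3102/11496 = 0.26983299.
Var(ȳ) = (1 − 0.26983299)·64810/3102 = 0.73016701·20.892972 = 15.255359.
SE(ȳ) = √(15.255359) = 3.9058.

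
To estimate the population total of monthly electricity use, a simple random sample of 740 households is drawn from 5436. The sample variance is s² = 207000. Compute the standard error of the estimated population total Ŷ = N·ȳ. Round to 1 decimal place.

84503.2

Var(Ŷ) = N²·Var(ȳ) = N²·(1 − n/N)·s²/n.
f = 740/5436 = 0.13612951; Var(ȳ) = 0.86387049·207000/740 = 241.65026.
Var(Ŷ) = 5436² · 241.65026 = 7.1407884 × 10^9.
SE(Ŷ) = √(7.1407884 × 10^9) = 84503.2.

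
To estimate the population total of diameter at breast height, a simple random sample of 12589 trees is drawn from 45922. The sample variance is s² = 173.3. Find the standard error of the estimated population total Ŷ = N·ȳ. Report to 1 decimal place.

Var(Ŷ) = N²·Var(ȳ) = N²·(1 − n/N)·s²/n.
f = 12589/45922 = 0.27413876; Var(ȳ) = 0.72586124·173.3/12589 = 0.0099921958.
Var(Ŷ) = 45922² · 0.0099921958 = 2.1071843 × 10^7.
SE(Ŷ) = √(2.1071843 × 10^7) = 4590.4.

4590.4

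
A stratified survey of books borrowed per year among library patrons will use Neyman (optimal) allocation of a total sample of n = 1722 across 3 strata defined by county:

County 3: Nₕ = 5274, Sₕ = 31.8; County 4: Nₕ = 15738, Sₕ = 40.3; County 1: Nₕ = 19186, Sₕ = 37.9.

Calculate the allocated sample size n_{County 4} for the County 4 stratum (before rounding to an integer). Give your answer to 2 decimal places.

714.25

Neyman allocation: nₕ = n·NₕSₕ / Σⱼ NⱼSⱼ.
Σ NⱼSⱼ = 5274·31.8 + 15738·40.3 + 19186·37.9 = 1.529104 × 10^6.
n_{County 4} = 1722·15738·40.3 / (1.529104 × 10^6) = 714.25.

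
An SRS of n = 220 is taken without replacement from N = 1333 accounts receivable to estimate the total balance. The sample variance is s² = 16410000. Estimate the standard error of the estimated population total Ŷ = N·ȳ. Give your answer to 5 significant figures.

332660

Var(Ŷ) = N²·Var(ȳ) = N²·(1 − n/N)·s²/n.
f = 220/1333 = 0.16504126; Var(ȳ) = 0.83495874·16410000/220 = 62280.331.
Var(Ŷ) = 1333² · 62280.331 = 1.1066524 × 10^11.
SE(Ŷ) = √(1.1066524 × 10^11) = 332660.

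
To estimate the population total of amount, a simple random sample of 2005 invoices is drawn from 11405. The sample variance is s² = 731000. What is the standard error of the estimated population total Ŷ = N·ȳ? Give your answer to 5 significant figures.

197700

Var(Ŷ) = N²·Var(ȳ) = N²·(1 − n/N)·s²/n.
f = 2005/11405 = 0.17580009; Var(ȳ) = 0.82419991·731000/2005 = 300.49383.
Var(Ŷ) = 11405² · 300.49383 = 3.9086442 × 10^10.
SE(Ŷ) = √(3.9086442 × 10^10) = 197700.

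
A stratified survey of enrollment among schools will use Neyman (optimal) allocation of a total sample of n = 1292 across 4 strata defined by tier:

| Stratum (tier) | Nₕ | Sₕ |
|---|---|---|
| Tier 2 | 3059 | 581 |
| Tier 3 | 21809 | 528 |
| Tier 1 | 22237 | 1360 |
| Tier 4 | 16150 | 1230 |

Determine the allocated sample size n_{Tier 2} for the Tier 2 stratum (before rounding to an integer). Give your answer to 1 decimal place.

Neyman allocation: nₕ = n·NₕSₕ / Σⱼ NⱼSⱼ.
Σ NⱼSⱼ = 3059·581 + 21809·528 + 22237·1360 + 16150·1230 = 6.3399251 × 10^7.
n_{Tier 2} = 1292·3059·581 / (6.3399251 × 10^7) = 36.2.

36.2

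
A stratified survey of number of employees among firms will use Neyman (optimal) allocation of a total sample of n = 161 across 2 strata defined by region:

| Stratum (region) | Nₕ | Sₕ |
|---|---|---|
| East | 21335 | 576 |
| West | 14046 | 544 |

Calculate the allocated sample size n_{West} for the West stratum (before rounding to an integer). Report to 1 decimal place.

61.7

Neyman allocation: nₕ = n·NₕSₕ / Σⱼ NⱼSⱼ.
Σ NⱼSⱼ = 21335·576 + 14046·544 = 1.9929984 × 10^7.
n_{West} = 161·14046·544 / (1.9929984 × 10^7) = 61.7.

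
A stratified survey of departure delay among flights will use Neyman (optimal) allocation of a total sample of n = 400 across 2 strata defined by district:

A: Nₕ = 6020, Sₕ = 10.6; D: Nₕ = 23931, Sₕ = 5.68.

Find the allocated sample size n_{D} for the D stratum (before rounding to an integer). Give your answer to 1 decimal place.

Neyman allocation: nₕ = n·NₕSₕ / Σⱼ NⱼSⱼ.
Σ NⱼSⱼ = 6020·10.6 + 23931·5.68 = 199740.08.
n_{D} = 400·23931·5.68 / 199740.08 = 272.2.

272.2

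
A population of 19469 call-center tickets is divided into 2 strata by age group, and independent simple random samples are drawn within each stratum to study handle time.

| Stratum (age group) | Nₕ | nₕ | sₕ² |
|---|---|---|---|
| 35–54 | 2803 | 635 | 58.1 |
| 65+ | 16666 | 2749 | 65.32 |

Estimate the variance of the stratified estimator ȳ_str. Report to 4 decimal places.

Var(ȳ_str) = Σₕ Wₕ²(1 − fₕ)sₕ²/nₕ with Wₕ = Nₕ/N, N = 19469.
35–54: Wₕ = 0.14397247; term = 0.14397247²·(1 − 0.22654299)·58.1/635 = 0.0014668898.
65+: Wₕ = 0.85602753; term = 0.85602753²·(1 − 0.16494660)·65.32/2749 = 0.014539891.
Sum = 0.016006781.

0.0160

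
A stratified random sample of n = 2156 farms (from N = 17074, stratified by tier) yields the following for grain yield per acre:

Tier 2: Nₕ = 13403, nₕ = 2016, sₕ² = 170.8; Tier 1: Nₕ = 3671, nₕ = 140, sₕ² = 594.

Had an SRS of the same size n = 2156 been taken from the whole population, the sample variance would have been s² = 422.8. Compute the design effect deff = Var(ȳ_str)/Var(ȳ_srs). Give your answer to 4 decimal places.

Var(ȳ_str) = Σ Wₕ²(1−fₕ)sₕ²/nₕ with Wₕ = Nₕ/17074:
  Tier 2: (13403/17074)²·(1−2016/13403)·170.8/2016 = 0.044354544
  Tier 1: (3671/17074)²·(1−140/3671)·594/140 = 0.18865571
  → Var(ȳ_str) = 0.23301025.
Var(ȳ_srs) = (1 − 2156/17074)·422.8/2156 = 0.1713411.
deff = 0.23301025 / 0.1713411 = 1.3599.

1.3599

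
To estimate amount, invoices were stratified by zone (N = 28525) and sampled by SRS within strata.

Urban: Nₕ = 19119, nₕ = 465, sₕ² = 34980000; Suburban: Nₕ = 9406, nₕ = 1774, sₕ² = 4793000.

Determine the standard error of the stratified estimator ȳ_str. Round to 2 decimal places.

182.24

Var(ȳ_str) = Σₕ Wₕ²(1 − fₕ)sₕ²/nₕ with Wₕ = Nₕ/N, N = 28525.
Urban: Wₕ = 0.67025416; term = 0.67025416²·(1 − 0.02432136)·34980000/465 = 32972.562.
Suburban: Wₕ = 0.32974584; term = 0.32974584²·(1 − 0.18860302)·4793000/1774 = 238.36684.
Sum = 33210.929.
SE = √(33210.929) = 182.24.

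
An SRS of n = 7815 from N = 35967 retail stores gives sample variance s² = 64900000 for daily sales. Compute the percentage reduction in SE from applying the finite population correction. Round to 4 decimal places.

11.5287

f = n/N = 7815/35967 = 0.21728251.
SE_no-fpc = √(s²/n) = 91.129263; SE_fpc = √((1−f)s²/n) = 80.623264.
Ratio = √(1−f) = 0.88471323. Reduction = 100·(1 − 0.88471323) = 11.5287%.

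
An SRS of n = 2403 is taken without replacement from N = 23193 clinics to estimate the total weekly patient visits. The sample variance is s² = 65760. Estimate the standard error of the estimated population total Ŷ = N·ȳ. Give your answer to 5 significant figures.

Var(Ŷ) = N²·Var(ȳ) = N²·(1 − n/N)·s²/n.
f = 2403/23193 = 0.10360885; Var(ȳ) = 0.89639115·65760/2403 = 24.530455.
Var(Ŷ) = 23193² · 24.530455 = 1.3195306 × 10^10.
SE(Ŷ) = √(1.3195306 × 10^10) = 114870.

114870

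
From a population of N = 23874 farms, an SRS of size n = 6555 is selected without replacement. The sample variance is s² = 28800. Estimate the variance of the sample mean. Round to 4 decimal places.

3.1873

Under SRS without replacement, Var(ȳ) = (1 − f)·s²/n with f = n/N = 6555/23874 = 0.27456647.
Var(ȳ) = (1 − 0.27456647)·28800/6555 = 0.72543353·4.3935927 = 3.1872594.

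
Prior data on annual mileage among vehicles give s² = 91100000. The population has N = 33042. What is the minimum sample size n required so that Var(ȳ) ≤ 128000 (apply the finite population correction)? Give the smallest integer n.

697

Without fpc, n₀ = s²/D = 91100000/128000 = 711.7188.
With fpc, (1 − n/N)·s²/n ≤ D requires n ≥ n₀/(1 + n₀/N) = 711.7188/(1 + 711.7188/33042) = 696.7118.
Rounding up, n = 697.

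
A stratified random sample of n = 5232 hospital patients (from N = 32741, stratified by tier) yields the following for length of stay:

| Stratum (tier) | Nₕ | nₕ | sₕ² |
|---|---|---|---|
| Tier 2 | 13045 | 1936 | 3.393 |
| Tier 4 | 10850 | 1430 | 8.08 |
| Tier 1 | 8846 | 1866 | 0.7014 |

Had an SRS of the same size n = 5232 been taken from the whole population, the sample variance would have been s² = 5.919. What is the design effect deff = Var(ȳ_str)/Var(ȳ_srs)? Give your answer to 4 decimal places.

0.8388

Var(ȳ_str) = Σ Wₕ²(1−fₕ)sₕ²/nₕ with Wₕ = Nₕ/32741:
  Tier 2: (13045/32741)²·(1−1936/13045)·3.393/1936 = 2.3692652 × 10^-4
  Tier 4: (10850/32741)²·(1−1430/10850)·8.08/1430 = 5.3873115 × 10^-4
  Tier 1: (8846/32741)²·(1−1866/8846)·0.7014/1866 = 2.1650733 × 10^-5
  → Var(ȳ_str) = 7.973084 × 10^-4.
Var(ȳ_srs) = (1 − 5232/32741)·5.919/5232 = 9.5052483 × 10^-4.
deff = (7.973084 × 10^-4) / (9.5052483 × 10^-4) = 0.8388.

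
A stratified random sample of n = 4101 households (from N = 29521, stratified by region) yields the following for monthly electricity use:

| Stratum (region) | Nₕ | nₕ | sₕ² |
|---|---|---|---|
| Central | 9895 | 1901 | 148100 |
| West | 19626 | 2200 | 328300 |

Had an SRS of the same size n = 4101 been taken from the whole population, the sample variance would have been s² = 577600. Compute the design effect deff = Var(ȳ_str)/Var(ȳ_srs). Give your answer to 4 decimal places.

0.5412

Var(ȳ_str) = Σ Wₕ²(1−fₕ)sₕ²/nₕ with Wₕ = Nₕ/29521:
  Central: (9895/29521)²·(1−1901/9895)·148100/1901 = 7.0711615
  West: (19626/29521)²·(1−2200/19626)·328300/2200 = 58.561956
  → Var(ȳ_str) = 65.633118.
Var(ȳ_srs) = (1 − 4101/29521)·577600/4101 = 121.27796.
deff = 65.633118 / 121.27796 = 0.5412.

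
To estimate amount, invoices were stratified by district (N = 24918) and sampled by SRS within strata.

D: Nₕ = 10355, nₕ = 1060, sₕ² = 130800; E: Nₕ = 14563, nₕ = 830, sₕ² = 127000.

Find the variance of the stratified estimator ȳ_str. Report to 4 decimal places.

Var(ȳ_str) = Σₕ Wₕ²(1 − fₕ)sₕ²/nₕ with Wₕ = Nₕ/N, N = 24918.
D: Wₕ = 0.41556305; term = 0.41556305²·(1 − 0.10236601)·130800/1060 = 19.12824.
E: Wₕ = 0.58443695; term = 0.58443695²·(1 − 0.05699375)·127000/830 = 49.285088.
Sum = 68.413328.

68.4133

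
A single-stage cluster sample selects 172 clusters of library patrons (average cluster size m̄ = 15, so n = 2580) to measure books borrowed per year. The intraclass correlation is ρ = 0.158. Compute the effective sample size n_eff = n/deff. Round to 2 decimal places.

deff = 1 + (15 − 1)·0.158 = 1 + 2.212 = 3.212.
n_eff = 2580 / 3.212 = 803.24.

803.24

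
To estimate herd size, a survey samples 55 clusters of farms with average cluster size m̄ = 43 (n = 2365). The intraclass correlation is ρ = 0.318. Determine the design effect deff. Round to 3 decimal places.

deff = 1 + (43 − 1)·0.318 = 1 + 13.356 = 14.356.

14.356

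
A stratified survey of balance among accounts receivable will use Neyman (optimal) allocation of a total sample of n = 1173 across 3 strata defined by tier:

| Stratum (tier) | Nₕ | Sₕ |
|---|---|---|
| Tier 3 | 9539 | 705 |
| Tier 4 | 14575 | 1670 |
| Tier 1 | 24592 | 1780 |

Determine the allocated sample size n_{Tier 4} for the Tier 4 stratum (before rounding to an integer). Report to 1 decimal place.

Neyman allocation: nₕ = n·NₕSₕ / Σⱼ NⱼSⱼ.
Σ NⱼSⱼ = 9539·705 + 14575·1670 + 24592·1780 = 7.4839005 × 10^7.
n_{Tier 4} = 1173·14575·1670 / (7.4839005 × 10^7) = 381.5.

381.5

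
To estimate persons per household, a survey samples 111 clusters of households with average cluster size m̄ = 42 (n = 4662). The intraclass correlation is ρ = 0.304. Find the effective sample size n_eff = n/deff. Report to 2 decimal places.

deff = 1 + (42 − 1)·0.304 = 1 + 12.464 = 13.464.
n_eff = 4662 / 13.464 = 346.26.

346.26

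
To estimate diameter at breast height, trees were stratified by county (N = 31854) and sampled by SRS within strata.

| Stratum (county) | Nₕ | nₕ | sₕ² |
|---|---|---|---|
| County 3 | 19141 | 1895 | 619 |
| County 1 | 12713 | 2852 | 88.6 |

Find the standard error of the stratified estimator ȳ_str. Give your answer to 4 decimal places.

Var(ȳ_str) = Σₕ Wₕ²(1 − fₕ)sₕ²/nₕ with Wₕ = Nₕ/N, N = 31854.
County 3: Wₕ = 0.60089785; term = 0.60089785²·(1 − 0.09900214)·619/1895 = 0.10626897.
County 1: Wₕ = 0.39910215; term = 0.39910215²·(1 − 0.22433729)·88.6/2852 = 0.0038381793.
Sum = 0.11010715.
SE = √(0.11010715) = 0.3318.

0.3318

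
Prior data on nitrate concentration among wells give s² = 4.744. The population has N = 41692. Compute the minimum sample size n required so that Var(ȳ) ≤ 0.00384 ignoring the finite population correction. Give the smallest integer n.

Without fpc, n₀ = s²/D = 4.744/0.00384 = 1235.4167.
Rounding up, n = 1236.

1236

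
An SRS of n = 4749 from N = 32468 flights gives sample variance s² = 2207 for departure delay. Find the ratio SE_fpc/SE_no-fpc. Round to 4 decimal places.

0.9240

f = n/N = 4749/32468 = 0.14626709.
SE_no-fpc = √(s²/n) = 0.68171065; SE_fpc = √((1−f)s²/n) = 0.62988475.
Ratio = √(1−f) = 0.92397668.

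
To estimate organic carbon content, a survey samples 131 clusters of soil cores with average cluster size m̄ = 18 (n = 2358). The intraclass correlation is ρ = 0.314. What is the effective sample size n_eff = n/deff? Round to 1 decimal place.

deff = 1 + (18 − 1)·0.314 = 1 + 5.338 = 6.338.
n_eff = 2358 / 6.338 = 372.0.

372.0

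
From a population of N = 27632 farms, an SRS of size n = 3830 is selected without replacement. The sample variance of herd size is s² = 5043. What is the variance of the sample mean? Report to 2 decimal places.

1.13

Under SRS without replacement, Var(ȳ) = (1 − f)·s²/n with f = n/N = 3830/27632 = 0.13860741.
Var(ȳ) = (1 − 0.13860741)·5043/3830 = 0.86139259·1.3167102 = 1.1342044.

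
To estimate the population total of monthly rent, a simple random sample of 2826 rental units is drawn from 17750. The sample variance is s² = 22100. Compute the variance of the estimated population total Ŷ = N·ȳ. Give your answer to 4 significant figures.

Var(Ŷ) = N²·Var(ȳ) = N²·(1 − n/N)·s²/n.
f = 2826/17750 = 0.15921127; Var(ȳ) = 0.84078873·22100/2826 = 6.5751702.
Var(Ŷ) = 17750² · 6.5751702 = 2.0715896 × 10^9.

2.072 × 10^9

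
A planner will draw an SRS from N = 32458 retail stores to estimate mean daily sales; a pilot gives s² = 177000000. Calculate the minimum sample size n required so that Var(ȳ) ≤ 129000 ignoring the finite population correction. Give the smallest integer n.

1373

Without fpc, n₀ = s²/D = 177000000/129000 = 1372.0930.
Rounding up, n = 1373.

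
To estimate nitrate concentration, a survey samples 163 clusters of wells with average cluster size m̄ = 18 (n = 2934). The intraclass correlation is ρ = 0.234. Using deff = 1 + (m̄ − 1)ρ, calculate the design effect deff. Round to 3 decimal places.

4.978

deff = 1 + (18 − 1)·0.234 = 1 + 3.978 = 4.978.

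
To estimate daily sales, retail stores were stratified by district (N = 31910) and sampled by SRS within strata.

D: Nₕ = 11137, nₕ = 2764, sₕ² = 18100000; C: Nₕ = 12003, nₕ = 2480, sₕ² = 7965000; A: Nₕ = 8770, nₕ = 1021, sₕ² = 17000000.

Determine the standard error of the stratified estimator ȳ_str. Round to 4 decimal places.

Var(ȳ_str) = Σₕ Wₕ²(1 − fₕ)sₕ²/nₕ with Wₕ = Nₕ/N, N = 31910.
D: Wₕ = 0.34901285; term = 0.34901285²·(1 − 0.24818174)·18100000/2764 = 599.70302.
C: Wₕ = 0.37615168; term = 0.37615168²·(1 − 0.20661501)·7965000/2480 = 360.53222.
A: Wₕ = 0.27483547; term = 0.27483547²·(1 − 0.11641961)·17000000/1021 = 1111.2578.
Sum = 2071.493.
SE = √(2071.493) = 45.5137.

45.5137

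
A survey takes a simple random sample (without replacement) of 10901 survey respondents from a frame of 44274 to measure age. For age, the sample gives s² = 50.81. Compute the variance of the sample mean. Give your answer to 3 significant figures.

Under SRS without replacement, Var(ȳ) = (1 − f)·s²/n with f = n/N = 10901/44274 = 0.24621674.
Var(ȳ) = (1 − 0.24621674)·50.81/10901 = 0.75378326·0.0046610403 = 0.0035134141.

0.00351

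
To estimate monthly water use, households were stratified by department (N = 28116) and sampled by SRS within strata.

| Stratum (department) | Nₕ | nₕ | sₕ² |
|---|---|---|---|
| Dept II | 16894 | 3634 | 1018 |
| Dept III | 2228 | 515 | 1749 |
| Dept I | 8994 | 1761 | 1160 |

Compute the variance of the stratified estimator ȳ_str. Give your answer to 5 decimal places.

0.14999

Var(ȳ_str) = Σₕ Wₕ²(1 − fₕ)sₕ²/nₕ with Wₕ = Nₕ/N, N = 28116.
Dept II: Wₕ = 0.60086783; term = 0.60086783²·(1 − 0.21510595)·1018/3634 = 0.079383785.
Dept III: Wₕ = 0.07924314; term = 0.07924314²·(1 − 0.23114901)·1749/515 = 0.016396383.
Dept I: Wₕ = 0.31988903; term = 0.31988903²·(1 − 0.19579720)·1160/1761 = 0.054207941.
Sum = 0.14998811.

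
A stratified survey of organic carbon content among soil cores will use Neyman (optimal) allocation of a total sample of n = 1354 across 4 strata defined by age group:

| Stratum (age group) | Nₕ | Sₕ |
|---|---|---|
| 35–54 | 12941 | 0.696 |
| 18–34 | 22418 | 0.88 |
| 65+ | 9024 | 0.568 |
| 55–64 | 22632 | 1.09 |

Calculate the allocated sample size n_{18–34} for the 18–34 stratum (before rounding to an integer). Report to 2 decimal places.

Neyman allocation: nₕ = n·NₕSₕ / Σⱼ NⱼSⱼ.
Σ NⱼSⱼ = 12941·0.696 + 22418·0.88 + 9024·0.568 + 22632·1.09 = 58529.288.
n_{18–34} = 1354·22418·0.88 / 58529.288 = 456.38.

456.38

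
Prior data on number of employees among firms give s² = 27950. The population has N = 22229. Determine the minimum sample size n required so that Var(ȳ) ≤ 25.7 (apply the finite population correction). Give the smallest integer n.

1037

Without fpc, n₀ = s²/D = 27950/25.7 = 1087.5486.
With fpc, (1 − n/N)·s²/n ≤ D requires n ≥ n₀/(1 + n₀/N) = 1087.5486/(1 + 1087.5486/22229) = 1036.8223.
Rounding up, n = 1037.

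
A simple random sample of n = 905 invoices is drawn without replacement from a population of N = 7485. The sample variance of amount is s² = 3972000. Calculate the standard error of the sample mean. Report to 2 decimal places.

Under SRS without replacement, Var(ȳ) = (1 − f)·s²/n with f = n/N = 905/7485 = 0.12090848.
Var(ȳ) = (1 − 0.12090848)·3972000/905 = 0.87909152·4388.9503 = 3858.289.
SE(ȳ) = √(3858.289) = 62.12.

62.12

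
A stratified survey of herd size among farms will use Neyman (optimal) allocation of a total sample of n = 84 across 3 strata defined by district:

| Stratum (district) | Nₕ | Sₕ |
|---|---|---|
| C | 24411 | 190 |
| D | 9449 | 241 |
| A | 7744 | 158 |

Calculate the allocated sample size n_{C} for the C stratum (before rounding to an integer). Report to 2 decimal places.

Neyman allocation: nₕ = n·NₕSₕ / Σⱼ NⱼSⱼ.
Σ NⱼSⱼ = 24411·190 + 9449·241 + 7744·158 = 8.138851 × 10^6.
n_{C} = 84·24411·190 / (8.138851 × 10^6) = 47.87.

47.87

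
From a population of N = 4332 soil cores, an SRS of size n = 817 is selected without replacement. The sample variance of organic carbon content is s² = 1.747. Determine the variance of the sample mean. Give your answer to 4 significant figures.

0.001735

Under SRS without replacement, Var(ȳ) = (1 − f)·s²/n with f = n/N = 817/4332 = 0.18859649.
Var(ȳ) = (1 − 0.18859649)·1.747/817 = 0.81140351·0.0021383109 = 0.001735033.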